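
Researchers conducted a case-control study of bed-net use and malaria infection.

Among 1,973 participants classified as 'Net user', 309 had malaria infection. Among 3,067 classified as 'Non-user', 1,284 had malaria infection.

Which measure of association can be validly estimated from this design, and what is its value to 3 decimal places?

0.258

From the description: a = 309, b = 1664, c = 1284, d = 1783.
This is a case-control study: participants were sampled on outcome status, so risks in the source population cannot be estimated directly — relative risk is not valid here. The odds ratio is the appropriate measure.
OR = (a·d)/(b·c) = (309 × 1783) / (1664 × 1284) = 550947 / 2136576 = 0.25786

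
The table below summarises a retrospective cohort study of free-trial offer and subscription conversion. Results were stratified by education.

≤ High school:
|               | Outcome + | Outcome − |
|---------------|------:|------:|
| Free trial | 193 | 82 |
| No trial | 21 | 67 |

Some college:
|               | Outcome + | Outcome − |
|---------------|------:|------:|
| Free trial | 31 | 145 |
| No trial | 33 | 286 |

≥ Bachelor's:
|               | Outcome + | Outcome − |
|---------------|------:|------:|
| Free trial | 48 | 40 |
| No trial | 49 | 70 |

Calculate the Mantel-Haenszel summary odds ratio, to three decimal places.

OR_MH = Σ(aᵢdᵢ/nᵢ) / Σ(bᵢcᵢ/nᵢ), where nᵢ is the stratum total.
Stratum 1 (≤ High school): n = 363; a·d/n = 193·67/363 = 35.6226; b·c/n = 82·21/363 = 4.7438
Stratum 2 (Some college): n = 495; a·d/n = 31·286/495 = 17.9111; b·c/n = 145·33/495 = 9.6667
Stratum 3 (≥ Bachelor's): n = 207; a·d/n = 48·70/207 = 16.2319; b·c/n = 40·49/207 = 9.4686
OR_MH = (35.6226 + 17.9111 + 16.2319) / (4.7438 + 9.6667 + 9.4686) = 69.7656 / 23.8791 = 2.92162

2.922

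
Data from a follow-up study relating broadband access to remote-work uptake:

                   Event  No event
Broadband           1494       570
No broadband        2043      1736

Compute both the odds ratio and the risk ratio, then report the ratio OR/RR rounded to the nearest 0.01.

Cells: a = 1494, b = 570, c = 2043, d = 1736.
OR = (1494·1736)/(570·2043) = 2593584/1164510 = 2.22719
Risk in exposed = 1494/2064 = 0.72384; risk in unexposed = 2043/3779 = 0.54062; RR = 1.33890
OR/RR = 2.22719 / 1.33890 = 1.66344
The outcome is not rare, so the OR lies further from 1 than the RR.

1.66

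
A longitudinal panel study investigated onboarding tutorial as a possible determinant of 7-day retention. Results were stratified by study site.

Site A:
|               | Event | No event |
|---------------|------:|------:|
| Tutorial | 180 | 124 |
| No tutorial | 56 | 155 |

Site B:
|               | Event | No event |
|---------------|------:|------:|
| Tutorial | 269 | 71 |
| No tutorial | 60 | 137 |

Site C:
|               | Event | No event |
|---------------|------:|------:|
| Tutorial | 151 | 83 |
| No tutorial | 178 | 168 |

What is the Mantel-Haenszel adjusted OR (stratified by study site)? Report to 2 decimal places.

OR_MH = Σ(aᵢdᵢ/nᵢ) / Σ(bᵢcᵢ/nᵢ), where nᵢ is the stratum total.
Stratum 1 (Site A): n = 515; a·d/n = 180·155/515 = 54.1748; b·c/n = 124·56/515 = 13.4835
Stratum 2 (Site B): n = 537; a·d/n = 269·137/537 = 68.6276; b·c/n = 71·60/537 = 7.9330
Stratum 3 (Site C): n = 580; a·d/n = 151·168/580 = 43.7379; b·c/n = 83·178/580 = 25.4724
OR_MH = (54.1748 + 68.6276 + 43.7379) / (13.4835 + 7.9330 + 25.4724) = 166.5402 / 46.8889 = 3.55181

3.55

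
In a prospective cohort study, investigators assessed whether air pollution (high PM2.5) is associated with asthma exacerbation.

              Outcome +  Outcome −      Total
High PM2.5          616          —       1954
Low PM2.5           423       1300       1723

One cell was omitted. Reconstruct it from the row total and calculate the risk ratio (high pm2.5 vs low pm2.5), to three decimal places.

The missing cell is in the exposed row: 1954 − 616 = 1338.
So a = 616, b = 1338, c = 423, d = 1300.
RR = [a/(a+b)] / [c/(c+d)] = (616/1954) / (423/1723) = 0.31525/0.24550 = 1.28411

1.284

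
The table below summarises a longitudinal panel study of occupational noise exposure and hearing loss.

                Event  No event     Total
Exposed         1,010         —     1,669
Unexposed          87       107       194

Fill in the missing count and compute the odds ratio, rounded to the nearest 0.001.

1.885

The missing cell is in the exposed row: 1669 − 1010 = 659.
So a = 1010, b = 659, c = 87, d = 107.
OR = (a·d)/(b·c) = (1010 × 107) / (659 × 87) = 108070 / 57333 = 1.88495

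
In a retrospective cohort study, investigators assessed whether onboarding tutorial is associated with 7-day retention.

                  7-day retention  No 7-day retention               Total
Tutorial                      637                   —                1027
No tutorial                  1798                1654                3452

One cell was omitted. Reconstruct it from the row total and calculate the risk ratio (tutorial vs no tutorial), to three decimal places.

1.191

The missing cell is in the exposed row: 1027 − 637 = 390.
So a = 637, b = 390, c = 1798, d = 1654.
RR = [a/(a+b)] / [c/(c+d)] = (637/1027) / (1798/3452) = 0.62025/0.52086 = 1.19083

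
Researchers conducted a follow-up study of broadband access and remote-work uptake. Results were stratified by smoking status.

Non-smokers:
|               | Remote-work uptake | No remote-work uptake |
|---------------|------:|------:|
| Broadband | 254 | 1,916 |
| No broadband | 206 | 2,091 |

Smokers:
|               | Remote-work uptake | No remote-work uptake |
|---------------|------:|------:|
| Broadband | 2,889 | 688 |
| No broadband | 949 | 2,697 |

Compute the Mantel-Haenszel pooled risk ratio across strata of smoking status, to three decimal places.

RR_MH = Σ(aᵢ·n₀ᵢ/nᵢ) / Σ(cᵢ·n₁ᵢ/nᵢ), with n₁ᵢ = aᵢ+bᵢ (exposed), n₀ᵢ = cᵢ+dᵢ (unexposed), nᵢ = n₁ᵢ+n₀ᵢ.
Stratum 1 (Non-smokers): n₁ = 2170, n₀ = 2297, n = 4467; a·n₀/n = 254·2297/4467 = 130.6107; c·n₁/n = 206·2170/4467 = 100.0716
Stratum 2 (Smokers): n₁ = 3577, n₀ = 3646, n = 7223; a·n₀/n = 2889·3646/7223 = 1458.2990; c·n₁/n = 949·3577/7223 = 469.9672
RR_MH = (130.6107 + 1458.2990) / (100.0716 + 469.9672) = 1588.9097 / 570.0388 = 2.78737

2.787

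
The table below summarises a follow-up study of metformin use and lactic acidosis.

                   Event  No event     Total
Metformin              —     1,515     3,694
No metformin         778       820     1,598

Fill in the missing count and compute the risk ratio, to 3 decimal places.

1.212

The missing cell is in the exposed row: 3694 − 1515 = 2179.
So a = 2179, b = 1515, c = 778, d = 820.
RR = [a/(a+b)] / [c/(c+d)] = (2179/3694) / (778/1598) = 0.58988/0.48686 = 1.21160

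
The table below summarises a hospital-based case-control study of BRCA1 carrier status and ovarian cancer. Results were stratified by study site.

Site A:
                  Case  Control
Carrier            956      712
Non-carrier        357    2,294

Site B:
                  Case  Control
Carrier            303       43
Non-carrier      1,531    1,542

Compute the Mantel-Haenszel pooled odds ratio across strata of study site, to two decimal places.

8.25

OR_MH = Σ(aᵢdᵢ/nᵢ) / Σ(bᵢcᵢ/nᵢ), where nᵢ is the stratum total.
Stratum 1 (Site A): n = 4319; a·d/n = 956·2294/4319 = 507.7712; b·c/n = 712·357/4319 = 58.8525
Stratum 2 (Site B): n = 3419; a·d/n = 303·1542/3419 = 136.6557; b·c/n = 43·1531/3419 = 19.2550
OR_MH = (507.7712 + 136.6557) / (58.8525 + 19.2550) = 644.4270 / 78.1076 = 8.25051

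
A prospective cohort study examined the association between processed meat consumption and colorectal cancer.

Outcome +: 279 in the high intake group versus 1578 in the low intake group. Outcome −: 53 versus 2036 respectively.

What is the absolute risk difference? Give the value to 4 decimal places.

From the description: a = 279, b = 53, c = 1578, d = 2036.
Risk in exposed = 279/332 = 0.840361; risk in unexposed = 1578/3614 = 0.436635.
Risk difference = 0.840361 − 0.436635 = 0.403726

0.4037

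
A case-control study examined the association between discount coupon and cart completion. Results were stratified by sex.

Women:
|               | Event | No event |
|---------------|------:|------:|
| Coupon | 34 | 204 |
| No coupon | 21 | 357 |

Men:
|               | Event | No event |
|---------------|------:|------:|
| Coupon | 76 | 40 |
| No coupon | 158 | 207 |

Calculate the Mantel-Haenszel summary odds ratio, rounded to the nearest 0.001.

2.608

OR_MH = Σ(aᵢdᵢ/nᵢ) / Σ(bᵢcᵢ/nᵢ), where nᵢ is the stratum total.
Stratum 1 (Women): n = 616; a·d/n = 34·357/616 = 19.7045; b·c/n = 204·21/616 = 6.9545
Stratum 2 (Men): n = 481; a·d/n = 76·207/481 = 32.7069; b·c/n = 40·158/481 = 13.1393
OR_MH = (19.7045 + 32.7069) / (6.9545 + 13.1393) = 52.4114 / 20.0938 = 2.60833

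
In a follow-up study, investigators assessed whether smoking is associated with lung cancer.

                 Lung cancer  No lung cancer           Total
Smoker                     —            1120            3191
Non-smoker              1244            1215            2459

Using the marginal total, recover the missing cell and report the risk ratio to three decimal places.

1.283

The missing cell is in the exposed row: 3191 − 1120 = 2071.
So a = 2071, b = 1120, c = 1244, d = 1215.
RR = [a/(a+b)] / [c/(c+d)] = (2071/3191) / (1244/2459) = 0.64901/0.50590 = 1.28290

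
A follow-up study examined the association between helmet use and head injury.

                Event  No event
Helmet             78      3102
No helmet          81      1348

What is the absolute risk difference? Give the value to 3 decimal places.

-0.032

Cells: a = 78, b = 3102, c = 81, d = 1348.
Risk in exposed = 78/3180 = 0.024528; risk in unexposed = 81/1429 = 0.056683.
Risk difference = 0.024528 − 0.056683 = -0.032155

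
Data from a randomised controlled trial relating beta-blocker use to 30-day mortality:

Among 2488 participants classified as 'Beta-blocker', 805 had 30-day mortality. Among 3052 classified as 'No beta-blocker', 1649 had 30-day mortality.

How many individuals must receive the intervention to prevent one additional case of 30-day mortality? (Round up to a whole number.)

Risk in treated group = 805/2488 = 0.32355; risk in control = 1649/3052 = 0.54030.
Absolute risk reduction = 0.54030 − 0.32355 = 0.21675
NNT = 1 / ARR = 1 / 0.21675 = 4.614 → round up → 5

5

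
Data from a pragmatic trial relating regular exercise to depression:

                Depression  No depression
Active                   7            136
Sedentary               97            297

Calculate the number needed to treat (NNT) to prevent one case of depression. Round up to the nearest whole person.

6

Risk in treated group = 7/143 = 0.04895; risk in control = 97/394 = 0.24619.
Absolute risk reduction = 0.24619 − 0.04895 = 0.19724
NNT = 1 / ARR = 1 / 0.19724 = 5.070 → round up → 6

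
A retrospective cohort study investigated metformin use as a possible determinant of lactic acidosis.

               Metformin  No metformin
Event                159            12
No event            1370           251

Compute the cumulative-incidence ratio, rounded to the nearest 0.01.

Reading the table with exposure as columns: a = 159 (Metformin, case), b = 1370 (Metformin, non-case), c = 12 (No metformin, case), d = 251.
Risk in exposed = 159/1529 = 0.10399; risk in unexposed = 12/263 = 0.04563.
RR = 0.10399 / 0.04563 = 2.27910
The risk among the exposed is 2.28 times that among the unexposed.

2.28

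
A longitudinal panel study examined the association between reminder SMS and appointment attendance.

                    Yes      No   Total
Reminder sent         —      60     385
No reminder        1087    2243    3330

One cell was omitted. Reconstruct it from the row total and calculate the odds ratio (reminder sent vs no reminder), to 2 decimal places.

The missing cell is in the exposed row: 385 − 60 = 325.
So a = 325, b = 60, c = 1087, d = 2243.
OR = (a·d)/(b·c) = (325 × 2243) / (60 × 1087) = 728975 / 65220 = 11.17717

11.18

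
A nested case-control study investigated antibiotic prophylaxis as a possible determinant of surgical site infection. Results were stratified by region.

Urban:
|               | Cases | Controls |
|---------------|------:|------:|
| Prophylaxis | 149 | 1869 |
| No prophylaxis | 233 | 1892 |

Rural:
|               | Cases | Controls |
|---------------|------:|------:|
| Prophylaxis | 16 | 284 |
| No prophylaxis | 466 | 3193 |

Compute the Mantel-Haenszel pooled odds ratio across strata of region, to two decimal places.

OR_MH = Σ(aᵢdᵢ/nᵢ) / Σ(bᵢcᵢ/nᵢ), where nᵢ is the stratum total.
Stratum 1 (Urban): n = 4143; a·d/n = 149·1892/4143 = 68.0444; b·c/n = 1869·233/4143 = 105.1115
Stratum 2 (Rural): n = 3959; a·d/n = 16·3193/3959 = 12.9043; b·c/n = 284·466/3959 = 33.4286
OR_MH = (68.0444 + 12.9043) / (105.1115 + 33.4286) = 80.9487 / 138.5402 = 0.58430

0.58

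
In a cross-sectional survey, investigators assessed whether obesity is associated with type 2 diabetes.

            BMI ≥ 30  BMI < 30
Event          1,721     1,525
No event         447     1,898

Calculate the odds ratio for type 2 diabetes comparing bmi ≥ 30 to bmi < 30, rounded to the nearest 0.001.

Reading the table with exposure as columns: a = 1721 (BMI ≥ 30, case), b = 447 (BMI ≥ 30, non-case), c = 1525 (BMI < 30, case), d = 1898.
OR = (a·d)/(b·c) = (1721 × 1898) / (447 × 1525) = 3266458 / 681675 = 4.79181
The odds of type 2 diabetes are about 4.79 times as high in the bmi ≥ 30 group.

4.792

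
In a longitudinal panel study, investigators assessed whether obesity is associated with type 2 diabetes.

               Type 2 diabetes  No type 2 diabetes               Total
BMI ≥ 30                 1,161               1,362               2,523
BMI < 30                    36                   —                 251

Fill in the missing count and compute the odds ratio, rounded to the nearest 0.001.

5.091

The missing cell is in the unexposed row: 251 − 36 = 215.
So a = 1161, b = 1362, c = 36, d = 215.
OR = (a·d)/(b·c) = (1161 × 215) / (1362 × 36) = 249615 / 49032 = 5.09086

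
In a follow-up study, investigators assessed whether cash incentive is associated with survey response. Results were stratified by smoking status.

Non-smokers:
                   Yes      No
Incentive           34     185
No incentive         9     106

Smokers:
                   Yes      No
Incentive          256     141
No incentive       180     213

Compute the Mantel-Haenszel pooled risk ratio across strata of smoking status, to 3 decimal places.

1.443

RR_MH = Σ(aᵢ·n₀ᵢ/nᵢ) / Σ(cᵢ·n₁ᵢ/nᵢ), with n₁ᵢ = aᵢ+bᵢ (exposed), n₀ᵢ = cᵢ+dᵢ (unexposed), nᵢ = n₁ᵢ+n₀ᵢ.
Stratum 1 (Non-smokers): n₁ = 219, n₀ = 115, n = 334; a·n₀/n = 34·115/334 = 11.7066; c·n₁/n = 9·219/334 = 5.9012
Stratum 2 (Smokers): n₁ = 397, n₀ = 393, n = 790; a·n₀/n = 256·393/790 = 127.3519; c·n₁/n = 180·397/790 = 90.4557
RR_MH = (11.7066 + 127.3519) / (5.9012 + 90.4557) = 139.0585 / 96.3569 = 1.44316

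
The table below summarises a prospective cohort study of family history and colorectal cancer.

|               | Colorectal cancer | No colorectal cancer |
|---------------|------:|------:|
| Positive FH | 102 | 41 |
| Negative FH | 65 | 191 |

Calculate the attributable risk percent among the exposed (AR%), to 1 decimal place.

64.4

Cells: a = 102, b = 41, c = 65, d = 191.
Risk in exposed = 102/143 = 0.71329; risk in unexposed = 65/256 = 0.25391.
RR = 0.71329/0.25391 = 2.80925
AR% = (RR − 1)/RR × 100 = (2.80925 − 1)/2.80925 × 100 = 64.4033%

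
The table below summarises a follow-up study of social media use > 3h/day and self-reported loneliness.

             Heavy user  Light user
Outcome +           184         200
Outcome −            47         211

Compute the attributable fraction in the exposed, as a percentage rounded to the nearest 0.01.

38.91

Reading the table with exposure as columns: a = 184 (Heavy user, case), b = 47 (Heavy user, non-case), c = 200 (Light user, case), d = 211.
Risk in exposed = 184/231 = 0.79654; risk in unexposed = 200/411 = 0.48662.
RR = 0.79654/0.48662 = 1.63688
AR% = (RR − 1)/RR × 100 = (1.63688 − 1)/1.63688 × 100 = 38.9083%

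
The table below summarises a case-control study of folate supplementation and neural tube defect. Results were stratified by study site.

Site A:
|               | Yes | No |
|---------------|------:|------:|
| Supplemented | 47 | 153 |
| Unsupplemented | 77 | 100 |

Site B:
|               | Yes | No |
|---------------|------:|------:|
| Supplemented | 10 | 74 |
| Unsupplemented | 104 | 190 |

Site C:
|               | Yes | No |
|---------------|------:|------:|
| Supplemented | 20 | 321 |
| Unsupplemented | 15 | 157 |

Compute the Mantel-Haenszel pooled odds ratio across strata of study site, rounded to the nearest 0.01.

OR_MH = Σ(aᵢdᵢ/nᵢ) / Σ(bᵢcᵢ/nᵢ), where nᵢ is the stratum total.
Stratum 1 (Site A): n = 377; a·d/n = 47·100/377 = 12.4668; b·c/n = 153·77/377 = 31.2493
Stratum 2 (Site B): n = 378; a·d/n = 10·190/378 = 5.0265; b·c/n = 74·104/378 = 20.3598
Stratum 3 (Site C): n = 513; a·d/n = 20·157/513 = 6.1209; b·c/n = 321·15/513 = 9.3860
OR_MH = (12.4668 + 5.0265 + 6.1209) / (31.2493 + 20.3598 + 9.3860) = 23.6142 / 60.9951 = 0.38715

0.39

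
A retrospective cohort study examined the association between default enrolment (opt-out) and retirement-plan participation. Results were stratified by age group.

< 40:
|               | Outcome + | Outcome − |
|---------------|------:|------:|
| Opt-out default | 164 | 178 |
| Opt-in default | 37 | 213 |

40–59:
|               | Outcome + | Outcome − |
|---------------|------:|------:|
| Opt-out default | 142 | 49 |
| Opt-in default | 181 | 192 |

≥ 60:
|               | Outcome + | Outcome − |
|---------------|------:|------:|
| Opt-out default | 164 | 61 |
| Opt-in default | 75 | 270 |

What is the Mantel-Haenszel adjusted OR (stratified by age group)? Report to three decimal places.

OR_MH = Σ(aᵢdᵢ/nᵢ) / Σ(bᵢcᵢ/nᵢ), where nᵢ is the stratum total.
Stratum 1 (< 40): n = 592; a·d/n = 164·213/592 = 59.0068; b·c/n = 178·37/592 = 11.1250
Stratum 2 (40–59): n = 564; a·d/n = 142·192/564 = 48.3404; b·c/n = 49·181/564 = 15.7252
Stratum 3 (≥ 60): n = 570; a·d/n = 164·270/570 = 77.6842; b·c/n = 61·75/570 = 8.0263
OR_MH = (59.0068 + 48.3404 + 77.6842) / (11.1250 + 15.7252 + 8.0263) = 185.0314 / 34.8765 = 5.30533

5.305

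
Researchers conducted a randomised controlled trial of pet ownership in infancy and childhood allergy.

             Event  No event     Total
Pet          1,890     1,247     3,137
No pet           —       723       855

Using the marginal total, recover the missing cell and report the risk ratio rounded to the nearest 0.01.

The missing cell is in the unexposed row: 855 − 723 = 132.
So a = 1890, b = 1247, c = 132, d = 723.
RR = [a/(a+b)] / [c/(c+d)] = (1890/3137) / (132/855) = 0.60249/0.15439 = 3.90247

3.90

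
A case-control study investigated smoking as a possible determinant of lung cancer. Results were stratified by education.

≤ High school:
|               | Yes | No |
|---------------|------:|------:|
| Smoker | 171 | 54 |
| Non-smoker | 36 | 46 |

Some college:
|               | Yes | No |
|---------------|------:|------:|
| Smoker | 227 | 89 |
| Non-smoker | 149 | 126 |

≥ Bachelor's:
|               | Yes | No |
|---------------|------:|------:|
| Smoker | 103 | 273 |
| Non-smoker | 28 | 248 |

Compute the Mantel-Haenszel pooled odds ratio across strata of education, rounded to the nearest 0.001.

2.795

OR_MH = Σ(aᵢdᵢ/nᵢ) / Σ(bᵢcᵢ/nᵢ), where nᵢ is the stratum total.
Stratum 1 (≤ High school): n = 307; a·d/n = 171·46/307 = 25.6221; b·c/n = 54·36/307 = 6.3322
Stratum 2 (Some college): n = 591; a·d/n = 227·126/591 = 48.3959; b·c/n = 89·149/591 = 22.4382
Stratum 3 (≥ Bachelor's): n = 652; a·d/n = 103·248/652 = 39.1779; b·c/n = 273·28/652 = 11.7239
OR_MH = (25.6221 + 48.3959 + 39.1779) / (6.3322 + 22.4382 + 11.7239) = 113.1960 / 40.4944 = 2.79535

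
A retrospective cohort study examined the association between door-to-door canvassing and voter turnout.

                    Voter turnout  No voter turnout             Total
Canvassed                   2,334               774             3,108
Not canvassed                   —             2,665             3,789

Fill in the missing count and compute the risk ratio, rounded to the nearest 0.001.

2.532

The missing cell is in the unexposed row: 3789 − 2665 = 1124.
So a = 2334, b = 774, c = 1124, d = 2665.
RR = [a/(a+b)] / [c/(c+d)] = (2334/3108) / (1124/3789) = 0.75097/0.29665 = 2.53150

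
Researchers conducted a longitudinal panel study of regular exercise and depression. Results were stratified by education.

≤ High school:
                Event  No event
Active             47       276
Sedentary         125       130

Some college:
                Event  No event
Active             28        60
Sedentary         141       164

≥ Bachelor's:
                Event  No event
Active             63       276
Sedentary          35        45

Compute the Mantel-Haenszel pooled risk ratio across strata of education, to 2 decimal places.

RR_MH = Σ(aᵢ·n₀ᵢ/nᵢ) / Σ(cᵢ·n₁ᵢ/nᵢ), with n₁ᵢ = aᵢ+bᵢ (exposed), n₀ᵢ = cᵢ+dᵢ (unexposed), nᵢ = n₁ᵢ+n₀ᵢ.
Stratum 1 (≤ High school): n₁ = 323, n₀ = 255, n = 578; a·n₀/n = 47·255/578 = 20.7353; c·n₁/n = 125·323/578 = 69.8529
Stratum 2 (Some college): n₁ = 88, n₀ = 305, n = 393; a·n₀/n = 28·305/393 = 21.7303; c·n₁/n = 141·88/393 = 31.5725
Stratum 3 (≥ Bachelor's): n₁ = 339, n₀ = 80, n = 419; a·n₀/n = 63·80/419 = 12.0286; c·n₁/n = 35·339/419 = 28.3174
RR_MH = (20.7353 + 21.7303 + 12.0286) / (69.8529 + 31.5725 + 28.3174) = 54.4942 / 129.7429 = 0.42002

0.42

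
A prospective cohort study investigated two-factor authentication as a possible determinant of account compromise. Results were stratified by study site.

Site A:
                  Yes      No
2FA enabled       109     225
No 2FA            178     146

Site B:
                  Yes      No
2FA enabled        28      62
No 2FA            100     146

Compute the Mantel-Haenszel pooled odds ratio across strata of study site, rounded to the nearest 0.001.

OR_MH = Σ(aᵢdᵢ/nᵢ) / Σ(bᵢcᵢ/nᵢ), where nᵢ is the stratum total.
Stratum 1 (Site A): n = 658; a·d/n = 109·146/658 = 24.1854; b·c/n = 225·178/658 = 60.8663
Stratum 2 (Site B): n = 336; a·d/n = 28·146/336 = 12.1667; b·c/n = 62·100/336 = 18.4524
OR_MH = (24.1854 + 12.1667) / (60.8663 + 18.4524) = 36.3521 / 79.3186 = 0.45830

0.458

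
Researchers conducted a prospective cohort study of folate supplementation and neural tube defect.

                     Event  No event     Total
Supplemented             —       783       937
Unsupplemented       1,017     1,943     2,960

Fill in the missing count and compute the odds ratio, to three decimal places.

The missing cell is in the exposed row: 937 − 783 = 154.
So a = 154, b = 783, c = 1017, d = 1943.
OR = (a·d)/(b·c) = (154 × 1943) / (783 × 1017) = 299222 / 796311 = 0.37576

0.376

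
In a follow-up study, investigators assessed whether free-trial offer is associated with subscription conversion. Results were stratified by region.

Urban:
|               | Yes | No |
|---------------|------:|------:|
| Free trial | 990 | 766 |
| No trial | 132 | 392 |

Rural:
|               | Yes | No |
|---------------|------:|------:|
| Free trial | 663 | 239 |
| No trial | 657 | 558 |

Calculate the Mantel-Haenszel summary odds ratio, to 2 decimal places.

OR_MH = Σ(aᵢdᵢ/nᵢ) / Σ(bᵢcᵢ/nᵢ), where nᵢ is the stratum total.
Stratum 1 (Urban): n = 2280; a·d/n = 990·392/2280 = 170.2105; b·c/n = 766·132/2280 = 44.3474
Stratum 2 (Rural): n = 2117; a·d/n = 663·558/2117 = 174.7539; b·c/n = 239·657/2117 = 74.1724
OR_MH = (170.2105 + 174.7539) / (44.3474 + 74.1724) = 344.9644 / 118.5198 = 2.91061

2.91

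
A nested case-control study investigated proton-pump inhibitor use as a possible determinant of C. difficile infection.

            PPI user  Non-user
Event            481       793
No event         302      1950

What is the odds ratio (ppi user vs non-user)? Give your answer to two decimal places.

3.92

Reading the table with exposure as columns: a = 481 (PPI user, case), b = 302 (PPI user, non-case), c = 793 (Non-user, case), d = 1950.
OR = (a·d)/(b·c) = (481 × 1950) / (302 × 793) = 937950 / 239486 = 3.91651
The odds of C. difficile infection are about 3.92 times as high in the ppi user group.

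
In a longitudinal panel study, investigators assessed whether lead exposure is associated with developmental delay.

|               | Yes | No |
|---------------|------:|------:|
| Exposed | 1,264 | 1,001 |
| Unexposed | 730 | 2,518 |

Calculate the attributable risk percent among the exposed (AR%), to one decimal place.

Cells: a = 1264, b = 1001, c = 730, d = 2518.
Risk in exposed = 1264/2265 = 0.55806; risk in unexposed = 730/3248 = 0.22475.
RR = 0.55806/0.22475 = 2.48297
AR% = (RR − 1)/RR × 100 = (2.48297 − 1)/2.48297 × 100 = 59.7257%

59.7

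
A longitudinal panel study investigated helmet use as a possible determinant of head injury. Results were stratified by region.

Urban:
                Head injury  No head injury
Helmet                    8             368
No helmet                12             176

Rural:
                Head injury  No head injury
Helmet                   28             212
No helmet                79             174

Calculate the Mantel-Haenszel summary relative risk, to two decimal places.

0.37

RR_MH = Σ(aᵢ·n₀ᵢ/nᵢ) / Σ(cᵢ·n₁ᵢ/nᵢ), with n₁ᵢ = aᵢ+bᵢ (exposed), n₀ᵢ = cᵢ+dᵢ (unexposed), nᵢ = n₁ᵢ+n₀ᵢ.
Stratum 1 (Urban): n₁ = 376, n₀ = 188, n = 564; a·n₀/n = 8·188/564 = 2.6667; c·n₁/n = 12·376/564 = 8.0000
Stratum 2 (Rural): n₁ = 240, n₀ = 253, n = 493; a·n₀/n = 28·253/493 = 14.3692; c·n₁/n = 79·240/493 = 38.4584
RR_MH = (2.6667 + 14.3692) / (8.0000 + 38.4584) = 17.0358 / 46.4584 = 0.36669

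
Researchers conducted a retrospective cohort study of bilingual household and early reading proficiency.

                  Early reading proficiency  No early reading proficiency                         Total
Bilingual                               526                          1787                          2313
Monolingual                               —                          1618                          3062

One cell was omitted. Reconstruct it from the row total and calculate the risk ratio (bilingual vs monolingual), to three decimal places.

0.482

The missing cell is in the unexposed row: 3062 − 1618 = 1444.
So a = 526, b = 1787, c = 1444, d = 1618.
RR = [a/(a+b)] / [c/(c+d)] = (526/2313) / (1444/3062) = 0.22741/0.47159 = 0.48222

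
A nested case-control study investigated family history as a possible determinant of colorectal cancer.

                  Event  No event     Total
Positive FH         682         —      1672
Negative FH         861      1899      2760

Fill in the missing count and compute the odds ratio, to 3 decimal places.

The missing cell is in the exposed row: 1672 − 682 = 990.
So a = 682, b = 990, c = 861, d = 1899.
OR = (a·d)/(b·c) = (682 × 1899) / (990 × 861) = 1295118 / 852390 = 1.51940

1.519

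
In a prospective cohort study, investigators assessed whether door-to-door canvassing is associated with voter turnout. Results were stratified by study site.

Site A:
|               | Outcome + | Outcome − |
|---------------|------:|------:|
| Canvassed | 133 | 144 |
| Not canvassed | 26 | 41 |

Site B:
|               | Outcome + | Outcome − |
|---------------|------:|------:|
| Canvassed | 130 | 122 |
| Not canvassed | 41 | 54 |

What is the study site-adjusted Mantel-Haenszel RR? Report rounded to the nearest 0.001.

1.213

RR_MH = Σ(aᵢ·n₀ᵢ/nᵢ) / Σ(cᵢ·n₁ᵢ/nᵢ), with n₁ᵢ = aᵢ+bᵢ (exposed), n₀ᵢ = cᵢ+dᵢ (unexposed), nᵢ = n₁ᵢ+n₀ᵢ.
Stratum 1 (Site A): n₁ = 277, n₀ = 67, n = 344; a·n₀/n = 133·67/344 = 25.9041; c·n₁/n = 26·277/344 = 20.9360
Stratum 2 (Site B): n₁ = 252, n₀ = 95, n = 347; a·n₀/n = 130·95/347 = 35.5908; c·n₁/n = 41·252/347 = 29.7752
RR_MH = (25.9041 + 35.5908) / (20.9360 + 29.7752) = 61.4948 / 50.7113 = 1.21265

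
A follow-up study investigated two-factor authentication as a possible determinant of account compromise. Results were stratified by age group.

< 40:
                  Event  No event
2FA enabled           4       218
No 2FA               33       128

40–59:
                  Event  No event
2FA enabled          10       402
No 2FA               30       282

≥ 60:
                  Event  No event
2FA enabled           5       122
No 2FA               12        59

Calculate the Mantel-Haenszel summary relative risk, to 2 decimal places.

0.18

RR_MH = Σ(aᵢ·n₀ᵢ/nᵢ) / Σ(cᵢ·n₁ᵢ/nᵢ), with n₁ᵢ = aᵢ+bᵢ (exposed), n₀ᵢ = cᵢ+dᵢ (unexposed), nᵢ = n₁ᵢ+n₀ᵢ.
Stratum 1 (< 40): n₁ = 222, n₀ = 161, n = 383; a·n₀/n = 4·161/383 = 1.6815; c·n₁/n = 33·222/383 = 19.1279
Stratum 2 (40–59): n₁ = 412, n₀ = 312, n = 724; a·n₀/n = 10·312/724 = 4.3094; c·n₁/n = 30·412/724 = 17.0718
Stratum 3 (≥ 60): n₁ = 127, n₀ = 71, n = 198; a·n₀/n = 5·71/198 = 1.7929; c·n₁/n = 12·127/198 = 7.6970
RR_MH = (1.6815 + 4.3094 + 1.7929) / (19.1279 + 17.0718 + 7.6970) = 7.7838 / 43.8967 = 0.17732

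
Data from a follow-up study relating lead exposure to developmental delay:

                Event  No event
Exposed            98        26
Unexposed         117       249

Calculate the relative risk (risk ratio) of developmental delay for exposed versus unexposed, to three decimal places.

Cells: a = 98, b = 26, c = 117, d = 249.
Risk in exposed = 98/124 = 0.79032; risk in unexposed = 117/366 = 0.31967.
RR = 0.79032 / 0.31967 = 2.47229
The risk among the exposed is 2.47 times that among the unexposed.

2.472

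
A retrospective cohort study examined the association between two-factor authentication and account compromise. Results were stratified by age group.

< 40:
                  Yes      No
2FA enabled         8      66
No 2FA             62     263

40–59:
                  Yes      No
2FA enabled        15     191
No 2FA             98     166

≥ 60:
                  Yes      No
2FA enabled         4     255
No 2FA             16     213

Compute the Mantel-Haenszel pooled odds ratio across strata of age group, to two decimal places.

0.21

OR_MH = Σ(aᵢdᵢ/nᵢ) / Σ(bᵢcᵢ/nᵢ), where nᵢ is the stratum total.
Stratum 1 (< 40): n = 399; a·d/n = 8·263/399 = 5.2732; b·c/n = 66·62/399 = 10.2556
Stratum 2 (40–59): n = 470; a·d/n = 15·166/470 = 5.2979; b·c/n = 191·98/470 = 39.8255
Stratum 3 (≥ 60): n = 488; a·d/n = 4·213/488 = 1.7459; b·c/n = 255·16/488 = 8.3607
OR_MH = (5.2732 + 5.2979 + 1.7459) / (10.2556 + 39.8255 + 8.3607) = 12.3170 / 58.4418 = 0.21076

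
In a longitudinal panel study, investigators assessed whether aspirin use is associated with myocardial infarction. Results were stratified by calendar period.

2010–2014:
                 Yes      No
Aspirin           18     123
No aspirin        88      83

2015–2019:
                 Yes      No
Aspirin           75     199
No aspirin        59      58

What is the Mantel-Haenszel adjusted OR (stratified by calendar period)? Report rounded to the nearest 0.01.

0.25

OR_MH = Σ(aᵢdᵢ/nᵢ) / Σ(bᵢcᵢ/nᵢ), where nᵢ is the stratum total.
Stratum 1 (2010–2014): n = 312; a·d/n = 18·83/312 = 4.7885; b·c/n = 123·88/312 = 34.6923
Stratum 2 (2015–2019): n = 391; a·d/n = 75·58/391 = 11.1253; b·c/n = 199·59/391 = 30.0281
OR_MH = (4.7885 + 11.1253) / (34.6923 + 30.0281) = 15.9138 / 64.7204 = 0.24588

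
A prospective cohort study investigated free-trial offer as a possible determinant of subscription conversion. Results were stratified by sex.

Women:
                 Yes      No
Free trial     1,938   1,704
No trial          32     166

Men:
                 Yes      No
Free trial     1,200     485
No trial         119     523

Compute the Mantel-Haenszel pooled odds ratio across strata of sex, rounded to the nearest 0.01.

9.06

OR_MH = Σ(aᵢdᵢ/nᵢ) / Σ(bᵢcᵢ/nᵢ), where nᵢ is the stratum total.
Stratum 1 (Women): n = 3840; a·d/n = 1938·166/3840 = 83.7781; b·c/n = 1704·32/3840 = 14.2000
Stratum 2 (Men): n = 2327; a·d/n = 1200·523/2327 = 269.7035; b·c/n = 485·119/2327 = 24.8023
OR_MH = (83.7781 + 269.7035) / (14.2000 + 24.8023) = 353.4816 / 39.0023 = 9.06309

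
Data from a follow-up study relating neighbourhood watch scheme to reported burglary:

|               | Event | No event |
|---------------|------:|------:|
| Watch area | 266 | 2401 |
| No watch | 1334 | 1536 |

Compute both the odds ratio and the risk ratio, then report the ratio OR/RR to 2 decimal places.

Cells: a = 266, b = 2401, c = 1334, d = 1536.
OR = (266·1536)/(2401·1334) = 408576/3202934 = 0.12756
Risk in exposed = 266/2667 = 0.09974; risk in unexposed = 1334/2870 = 0.46481; RR = 0.21458
OR/RR = 0.12756 / 0.21458 = 0.59448
The outcome is not rare, so the OR lies further from 1 than the RR.

0.59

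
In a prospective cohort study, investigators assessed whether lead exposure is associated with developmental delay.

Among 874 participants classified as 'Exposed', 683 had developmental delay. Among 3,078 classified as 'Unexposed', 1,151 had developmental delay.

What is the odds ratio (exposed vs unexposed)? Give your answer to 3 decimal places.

5.987

From the description: a = 683, b = 191, c = 1151, d = 1927.
OR = (a·d)/(b·c) = (683 × 1927) / (191 × 1151) = 1316141 / 219841 = 5.98679
The odds of developmental delay are about 5.99 times as high in the exposed group.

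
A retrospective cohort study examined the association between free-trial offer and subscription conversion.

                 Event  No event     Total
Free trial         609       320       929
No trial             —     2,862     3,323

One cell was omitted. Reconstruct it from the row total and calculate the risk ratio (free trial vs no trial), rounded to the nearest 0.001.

4.725

The missing cell is in the unexposed row: 3323 − 2862 = 461.
So a = 609, b = 320, c = 461, d = 2862.
RR = [a/(a+b)] / [c/(c+d)] = (609/929) / (461/3323) = 0.65554/0.13873 = 4.72532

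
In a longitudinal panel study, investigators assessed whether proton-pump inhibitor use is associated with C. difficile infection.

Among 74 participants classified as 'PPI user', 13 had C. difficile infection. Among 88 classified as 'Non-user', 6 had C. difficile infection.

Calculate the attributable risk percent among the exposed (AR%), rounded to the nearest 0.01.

61.19

From the description: a = 13, b = 61, c = 6, d = 82.
Risk in exposed = 13/74 = 0.17568; risk in unexposed = 6/88 = 0.06818.
RR = 0.17568/0.06818 = 2.57658
AR% = (RR − 1)/RR × 100 = (2.57658 − 1)/2.57658 × 100 = 61.1888%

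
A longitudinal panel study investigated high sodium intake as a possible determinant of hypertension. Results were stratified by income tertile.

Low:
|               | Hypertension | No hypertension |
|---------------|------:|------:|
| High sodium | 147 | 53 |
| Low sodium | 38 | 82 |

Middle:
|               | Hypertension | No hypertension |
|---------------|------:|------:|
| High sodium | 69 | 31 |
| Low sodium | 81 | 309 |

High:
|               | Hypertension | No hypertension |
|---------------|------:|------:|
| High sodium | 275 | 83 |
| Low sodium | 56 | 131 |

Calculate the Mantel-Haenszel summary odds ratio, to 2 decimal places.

OR_MH = Σ(aᵢdᵢ/nᵢ) / Σ(bᵢcᵢ/nᵢ), where nᵢ is the stratum total.
Stratum 1 (Low): n = 320; a·d/n = 147·82/320 = 37.6688; b·c/n = 53·38/320 = 6.2938
Stratum 2 (Middle): n = 490; a·d/n = 69·309/490 = 43.5122; b·c/n = 31·81/490 = 5.1245
Stratum 3 (High): n = 545; a·d/n = 275·131/545 = 66.1009; b·c/n = 83·56/545 = 8.5284
OR_MH = (37.6688 + 43.5122 + 66.1009) / (6.2938 + 5.1245 + 8.5284) = 147.2819 / 19.9467 = 7.38378

7.38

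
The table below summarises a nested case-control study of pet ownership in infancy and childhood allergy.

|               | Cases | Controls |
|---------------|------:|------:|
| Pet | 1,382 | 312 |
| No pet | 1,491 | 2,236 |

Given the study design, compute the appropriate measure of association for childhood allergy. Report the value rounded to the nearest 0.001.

Cells: a = 1382, b = 312, c = 1491, d = 2236.
This is a nested case-control study: participants were sampled on outcome status, so risks in the source population cannot be estimated directly — relative risk is not valid here. The odds ratio is the appropriate measure.
OR = (a·d)/(b·c) = (1382 × 2236) / (312 × 1491) = 3090152 / 465192 = 6.64275

6.643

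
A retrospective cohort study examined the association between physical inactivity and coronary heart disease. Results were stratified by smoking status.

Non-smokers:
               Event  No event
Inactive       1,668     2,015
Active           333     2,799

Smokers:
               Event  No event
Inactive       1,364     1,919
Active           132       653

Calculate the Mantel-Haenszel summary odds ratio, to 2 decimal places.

5.62

OR_MH = Σ(aᵢdᵢ/nᵢ) / Σ(bᵢcᵢ/nᵢ), where nᵢ is the stratum total.
Stratum 1 (Non-smokers): n = 6815; a·d/n = 1668·2799/6815 = 685.0671; b·c/n = 2015·333/6815 = 98.4585
Stratum 2 (Smokers): n = 4068; a·d/n = 1364·653/4068 = 218.9508; b·c/n = 1919·132/4068 = 62.2684
OR_MH = (685.0671 + 218.9508) / (98.4585 + 62.2684) = 904.0179 / 160.7270 = 5.62456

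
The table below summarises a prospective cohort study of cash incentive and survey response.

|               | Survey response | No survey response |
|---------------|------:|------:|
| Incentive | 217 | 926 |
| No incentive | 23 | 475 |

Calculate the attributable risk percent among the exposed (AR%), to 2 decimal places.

75.67

Cells: a = 217, b = 926, c = 23, d = 475.
Risk in exposed = 217/1143 = 0.18985; risk in unexposed = 23/498 = 0.04618.
RR = 0.18985/0.04618 = 4.11069
AR% = (RR − 1)/RR × 100 = (4.11069 − 1)/4.11069 × 100 = 75.6732%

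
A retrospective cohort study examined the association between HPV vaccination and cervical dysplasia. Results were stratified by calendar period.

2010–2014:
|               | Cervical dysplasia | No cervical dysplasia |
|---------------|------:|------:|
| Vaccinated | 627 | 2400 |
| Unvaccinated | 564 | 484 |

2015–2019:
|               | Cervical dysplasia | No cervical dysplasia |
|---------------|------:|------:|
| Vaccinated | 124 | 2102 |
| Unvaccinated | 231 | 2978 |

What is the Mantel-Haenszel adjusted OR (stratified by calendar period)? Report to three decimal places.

OR_MH = Σ(aᵢdᵢ/nᵢ) / Σ(bᵢcᵢ/nᵢ), where nᵢ is the stratum total.
Stratum 1 (2010–2014): n = 4075; a·d/n = 627·484/4075 = 74.4707; b·c/n = 2400·564/4075 = 332.1718
Stratum 2 (2015–2019): n = 5435; a·d/n = 124·2978/5435 = 67.9433; b·c/n = 2102·231/5435 = 89.3398
OR_MH = (74.4707 + 67.9433) / (332.1718 + 89.3398) = 142.4140 / 421.5116 = 0.33786

0.338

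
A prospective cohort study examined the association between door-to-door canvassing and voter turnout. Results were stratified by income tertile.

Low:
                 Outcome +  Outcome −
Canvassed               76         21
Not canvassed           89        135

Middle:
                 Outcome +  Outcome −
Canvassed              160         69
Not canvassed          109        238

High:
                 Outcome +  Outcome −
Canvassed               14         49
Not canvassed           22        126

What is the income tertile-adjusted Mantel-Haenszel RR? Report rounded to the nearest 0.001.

2.074

RR_MH = Σ(aᵢ·n₀ᵢ/nᵢ) / Σ(cᵢ·n₁ᵢ/nᵢ), with n₁ᵢ = aᵢ+bᵢ (exposed), n₀ᵢ = cᵢ+dᵢ (unexposed), nᵢ = n₁ᵢ+n₀ᵢ.
Stratum 1 (Low): n₁ = 97, n₀ = 224, n = 321; a·n₀/n = 76·224/321 = 53.0343; c·n₁/n = 89·97/321 = 26.8941
Stratum 2 (Middle): n₁ = 229, n₀ = 347, n = 576; a·n₀/n = 160·347/576 = 96.3889; c·n₁/n = 109·229/576 = 43.3351
Stratum 3 (High): n₁ = 63, n₀ = 148, n = 211; a·n₀/n = 14·148/211 = 9.8199; c·n₁/n = 22·63/211 = 6.5687
RR_MH = (53.0343 + 96.3889 + 9.8199) / (26.8941 + 43.3351 + 6.5687) = 159.2431 / 76.7979 = 2.07353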